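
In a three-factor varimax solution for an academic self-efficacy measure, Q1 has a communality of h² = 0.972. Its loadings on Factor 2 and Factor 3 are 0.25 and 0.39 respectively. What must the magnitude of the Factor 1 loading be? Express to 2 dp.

Under orthogonal rotation h² = Σλ², so λ_Factor 1² = h² − (0.2146) = 0.972 − 0.2146 = 0.7574.
|λ| = √0.7574 = 0.8703.

0.87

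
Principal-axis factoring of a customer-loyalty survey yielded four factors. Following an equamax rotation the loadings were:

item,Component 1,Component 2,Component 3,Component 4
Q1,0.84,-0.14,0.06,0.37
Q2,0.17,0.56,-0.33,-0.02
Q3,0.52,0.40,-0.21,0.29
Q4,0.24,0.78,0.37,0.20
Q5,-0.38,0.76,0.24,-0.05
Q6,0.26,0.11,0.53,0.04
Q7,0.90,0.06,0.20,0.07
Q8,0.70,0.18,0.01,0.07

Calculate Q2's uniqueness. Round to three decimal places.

0.548

h² = 0.17² + 0.56² + (-0.33)² + (-0.02)² = 0.0289 + 0.3136 + 0.1089 + 0.0004 = 0.4518
Uniqueness u² = 1 − h² = 1 − 0.4518 = 0.5482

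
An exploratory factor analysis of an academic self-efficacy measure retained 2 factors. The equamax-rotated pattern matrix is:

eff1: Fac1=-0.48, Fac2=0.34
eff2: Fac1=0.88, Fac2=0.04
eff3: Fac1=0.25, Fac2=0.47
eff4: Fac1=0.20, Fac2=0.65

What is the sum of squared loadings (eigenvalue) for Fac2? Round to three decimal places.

0.761

SS loadings for Fac2 = 0.34² + 0.04² + 0.47² + 0.65² = 0.1156 + 0.0016 + 0.2209 + 0.4225 = 0.7606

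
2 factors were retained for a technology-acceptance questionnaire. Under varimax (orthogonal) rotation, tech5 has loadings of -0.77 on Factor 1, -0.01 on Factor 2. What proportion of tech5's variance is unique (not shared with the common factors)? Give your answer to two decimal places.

0.41

h² = (-0.77)² + (-0.01)² = 0.5929 + 0.0001 = 0.5930
Uniqueness u² = 1 − h² = 1 − 0.5930 = 0.4070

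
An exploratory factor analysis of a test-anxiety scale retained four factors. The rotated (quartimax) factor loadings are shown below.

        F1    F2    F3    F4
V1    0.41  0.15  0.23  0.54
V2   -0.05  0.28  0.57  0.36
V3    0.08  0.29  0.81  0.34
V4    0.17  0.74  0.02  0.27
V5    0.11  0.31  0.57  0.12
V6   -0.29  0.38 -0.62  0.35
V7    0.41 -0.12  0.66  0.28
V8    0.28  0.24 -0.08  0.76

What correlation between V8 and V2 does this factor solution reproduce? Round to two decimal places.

0.28

r̂ = Σ λ_i·λ_j across factors = (0.28)(-0.05) + (0.24)(0.28) + (-0.08)(0.57) + (0.76)(0.36)
  = -0.0140 +0.0672 -0.0456 +0.2736 = 0.2812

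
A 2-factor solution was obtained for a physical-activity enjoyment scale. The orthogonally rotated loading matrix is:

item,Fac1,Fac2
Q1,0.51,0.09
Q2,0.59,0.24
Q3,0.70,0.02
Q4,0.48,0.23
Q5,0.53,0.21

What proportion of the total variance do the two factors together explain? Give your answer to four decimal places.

SS loadings by factor: 1.6095, 0.1631; total = 1.7726.
Total variance with 5 standardized items is 5, so the solution explains 1.7726/5 = 0.3545.

0.3545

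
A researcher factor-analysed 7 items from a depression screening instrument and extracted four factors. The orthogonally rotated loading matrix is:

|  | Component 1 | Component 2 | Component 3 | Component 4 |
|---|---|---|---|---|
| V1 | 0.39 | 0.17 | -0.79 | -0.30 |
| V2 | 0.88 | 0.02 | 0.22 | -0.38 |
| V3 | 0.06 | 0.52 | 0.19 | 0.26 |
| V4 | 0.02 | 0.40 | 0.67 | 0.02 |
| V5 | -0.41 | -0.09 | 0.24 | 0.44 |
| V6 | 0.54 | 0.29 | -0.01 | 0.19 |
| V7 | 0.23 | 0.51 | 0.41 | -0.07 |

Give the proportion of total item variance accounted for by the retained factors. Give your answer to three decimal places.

Communalities: 0.8951, 0.9676, 0.3777, 0.6097, 0.4274, 0.4119, 0.4860; Σh² = 4.1754.
Total variance with 7 standardized items is 7, so the solution explains 4.1754/7 = 0.5965.

0.596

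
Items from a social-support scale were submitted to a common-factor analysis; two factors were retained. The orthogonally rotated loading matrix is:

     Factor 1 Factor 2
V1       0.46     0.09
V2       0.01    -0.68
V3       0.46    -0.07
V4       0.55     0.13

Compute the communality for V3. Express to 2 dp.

0.22

h² = 0.46² + (-0.07)² = 0.2116 + 0.0049 = 0.2165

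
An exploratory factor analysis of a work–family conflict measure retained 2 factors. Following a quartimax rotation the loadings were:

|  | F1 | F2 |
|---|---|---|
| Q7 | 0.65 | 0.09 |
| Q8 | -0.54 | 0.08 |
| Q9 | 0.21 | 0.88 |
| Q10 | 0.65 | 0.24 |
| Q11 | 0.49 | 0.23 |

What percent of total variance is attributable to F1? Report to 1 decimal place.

28.4%

SS loadings for F1 = 0.65² + (-0.54)² + 0.21² + 0.65² + 0.49² = 1.4208
With 5 standardized items, total variance = 5. Proportion = 1.4208/5 = 0.2842 → 28.42%.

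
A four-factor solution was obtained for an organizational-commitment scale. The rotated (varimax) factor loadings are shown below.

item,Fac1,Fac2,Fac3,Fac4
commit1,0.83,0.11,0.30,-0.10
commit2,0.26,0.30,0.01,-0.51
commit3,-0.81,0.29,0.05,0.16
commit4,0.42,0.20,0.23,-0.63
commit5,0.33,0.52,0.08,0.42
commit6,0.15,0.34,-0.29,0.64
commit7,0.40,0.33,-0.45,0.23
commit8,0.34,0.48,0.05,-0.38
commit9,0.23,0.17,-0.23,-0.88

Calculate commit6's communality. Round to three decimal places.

h² = 0.15² + 0.34² + (-0.29)² + 0.64² = 0.0225 + 0.1156 + 0.0841 + 0.4096 = 0.6318

0.632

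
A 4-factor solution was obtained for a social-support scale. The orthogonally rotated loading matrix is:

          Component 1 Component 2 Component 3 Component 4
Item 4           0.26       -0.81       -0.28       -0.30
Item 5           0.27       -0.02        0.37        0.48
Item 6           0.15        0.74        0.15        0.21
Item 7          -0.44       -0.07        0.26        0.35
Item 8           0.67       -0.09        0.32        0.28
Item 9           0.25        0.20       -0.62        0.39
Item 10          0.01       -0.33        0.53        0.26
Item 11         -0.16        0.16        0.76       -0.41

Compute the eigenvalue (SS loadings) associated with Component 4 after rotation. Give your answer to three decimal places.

0.953

SS loadings for Component 4 = (-0.30)² + 0.48² + 0.21² + 0.35² + 0.28² + 0.39² + 0.26² + (-0.41)² = 0.0900 + 0.2304 + 0.0441 + 0.1225 + 0.0784 + 0.1521 + 0.0676 + 0.1681 = 0.9532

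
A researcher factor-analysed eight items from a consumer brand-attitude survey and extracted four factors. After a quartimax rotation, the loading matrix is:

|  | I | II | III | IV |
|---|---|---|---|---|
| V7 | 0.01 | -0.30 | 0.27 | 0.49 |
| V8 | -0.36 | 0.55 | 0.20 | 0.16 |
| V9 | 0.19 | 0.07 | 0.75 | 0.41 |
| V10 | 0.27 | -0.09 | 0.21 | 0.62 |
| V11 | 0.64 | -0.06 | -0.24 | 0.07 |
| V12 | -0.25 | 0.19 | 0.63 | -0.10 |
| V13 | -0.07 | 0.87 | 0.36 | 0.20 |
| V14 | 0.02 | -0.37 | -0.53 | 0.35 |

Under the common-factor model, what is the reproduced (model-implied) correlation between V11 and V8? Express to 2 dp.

-0.30

r̂ = Σ λ_i·λ_j across factors = (0.64)(-0.36) + (-0.06)(0.55) + (-0.24)(0.20) + (0.07)(0.16)
  = -0.2304 -0.0330 -0.0480 +0.0112 = -0.3002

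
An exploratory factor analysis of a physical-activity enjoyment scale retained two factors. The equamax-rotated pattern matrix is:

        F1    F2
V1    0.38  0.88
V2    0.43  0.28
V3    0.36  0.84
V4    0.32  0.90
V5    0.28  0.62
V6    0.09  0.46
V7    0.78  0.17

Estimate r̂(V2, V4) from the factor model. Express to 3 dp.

0.390

r̂ = Σ λ_i·λ_j across factors = (0.43)(0.32) + (0.28)(0.90)
  = +0.1376 +0.2520 = 0.3896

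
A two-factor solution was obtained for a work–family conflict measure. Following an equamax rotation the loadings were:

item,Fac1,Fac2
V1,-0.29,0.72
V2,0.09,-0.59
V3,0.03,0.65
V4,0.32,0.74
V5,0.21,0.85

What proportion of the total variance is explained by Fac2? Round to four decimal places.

0.5118

SS loadings for Fac2 = 0.72² + (-0.59)² + 0.65² + 0.74² + 0.85² = 2.5591
Proportion of variance = 2.5591 / 5 = 0.5118.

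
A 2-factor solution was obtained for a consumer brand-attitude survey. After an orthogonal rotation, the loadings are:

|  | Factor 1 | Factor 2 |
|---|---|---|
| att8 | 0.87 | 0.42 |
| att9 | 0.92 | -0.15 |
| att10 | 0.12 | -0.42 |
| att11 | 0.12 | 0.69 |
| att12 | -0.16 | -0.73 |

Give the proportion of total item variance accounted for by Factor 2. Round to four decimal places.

SS loadings for Factor 2 = 0.42² + (-0.15)² + (-0.42)² + 0.69² + (-0.73)² = 1.3843
Proportion of variance = 1.3843 / 5 = 0.2769.

0.2769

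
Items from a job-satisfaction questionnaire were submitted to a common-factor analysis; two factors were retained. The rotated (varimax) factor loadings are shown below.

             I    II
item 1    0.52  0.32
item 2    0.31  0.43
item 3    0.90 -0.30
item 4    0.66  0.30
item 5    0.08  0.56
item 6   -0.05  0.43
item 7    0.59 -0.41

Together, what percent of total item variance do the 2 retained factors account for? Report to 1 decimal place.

Communalities: 0.3728, 0.2810, 0.9000, 0.5256, 0.3200, 0.1874, 0.5162; Σh² = 3.1030.
Total variance with 7 standardized items is 7, so the solution explains 3.1030/7 = 0.4433 = 44.33%.

44.3%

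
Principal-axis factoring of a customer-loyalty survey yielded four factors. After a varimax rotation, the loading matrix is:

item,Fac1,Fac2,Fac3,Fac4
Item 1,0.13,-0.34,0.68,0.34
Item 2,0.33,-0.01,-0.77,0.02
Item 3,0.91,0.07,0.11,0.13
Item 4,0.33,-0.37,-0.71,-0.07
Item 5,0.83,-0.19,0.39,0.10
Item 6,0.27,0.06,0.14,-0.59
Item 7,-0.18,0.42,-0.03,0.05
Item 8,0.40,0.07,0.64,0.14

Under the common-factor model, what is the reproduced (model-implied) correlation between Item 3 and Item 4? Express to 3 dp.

r̂ = Σ λ_i·λ_j across factors = (0.91)(0.33) + (0.07)(-0.37) + (0.11)(-0.71) + (0.13)(-0.07)
  = +0.3003 -0.0259 -0.0781 -0.0091 = 0.1872

0.187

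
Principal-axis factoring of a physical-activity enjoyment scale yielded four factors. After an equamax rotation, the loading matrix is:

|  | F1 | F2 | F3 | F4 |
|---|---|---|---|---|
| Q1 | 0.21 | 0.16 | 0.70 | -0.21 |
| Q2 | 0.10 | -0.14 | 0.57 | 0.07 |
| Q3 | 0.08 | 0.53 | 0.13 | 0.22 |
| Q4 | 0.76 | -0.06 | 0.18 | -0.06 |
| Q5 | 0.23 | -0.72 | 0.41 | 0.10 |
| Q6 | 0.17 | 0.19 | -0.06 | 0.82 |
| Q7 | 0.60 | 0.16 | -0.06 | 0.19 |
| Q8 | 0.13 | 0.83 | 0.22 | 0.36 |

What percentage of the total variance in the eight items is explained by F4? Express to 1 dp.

SS loadings for F4 = (-0.21)² + 0.07² + 0.22² + (-0.06)² + 0.10² + 0.82² + 0.19² + 0.36² = 0.9491
With 8 standardized items, total variance = 8. Proportion = 0.9491/8 = 0.1186 → 11.86%.

11.9%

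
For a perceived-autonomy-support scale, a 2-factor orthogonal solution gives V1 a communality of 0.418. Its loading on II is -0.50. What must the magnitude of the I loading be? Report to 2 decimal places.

0.41

Under orthogonal rotation h² = Σλ², so λ_I² = h² − (0.2500) = 0.418 − 0.2500 = 0.1680.
|λ| = √0.1680 = 0.4099.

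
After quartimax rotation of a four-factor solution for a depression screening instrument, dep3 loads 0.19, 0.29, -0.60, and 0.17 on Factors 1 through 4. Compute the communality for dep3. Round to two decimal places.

0.51

h² = 0.19² + 0.29² + (-0.60)² + 0.17² = 0.0361 + 0.0841 + 0.3600 + 0.0289 = 0.5091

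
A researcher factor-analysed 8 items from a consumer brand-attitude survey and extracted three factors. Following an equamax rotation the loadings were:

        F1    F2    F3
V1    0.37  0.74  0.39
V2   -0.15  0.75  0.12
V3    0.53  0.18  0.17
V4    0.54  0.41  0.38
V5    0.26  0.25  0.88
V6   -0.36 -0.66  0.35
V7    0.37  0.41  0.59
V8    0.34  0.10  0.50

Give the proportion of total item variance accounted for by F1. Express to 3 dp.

SS loadings for F1 = 0.37² + (-0.15)² + 0.53² + 0.54² + 0.26² + (-0.36)² + 0.37² + 0.34² = 1.1816
Proportion of variance = 1.1816 / 8 = 0.1477.

0.148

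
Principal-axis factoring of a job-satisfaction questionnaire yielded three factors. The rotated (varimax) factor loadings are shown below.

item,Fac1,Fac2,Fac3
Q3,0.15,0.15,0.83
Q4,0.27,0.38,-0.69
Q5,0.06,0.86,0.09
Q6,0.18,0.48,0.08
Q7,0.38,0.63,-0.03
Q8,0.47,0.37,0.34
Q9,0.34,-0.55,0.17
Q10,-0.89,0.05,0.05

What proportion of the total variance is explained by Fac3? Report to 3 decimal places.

0.166

SS loadings for Fac3 = 0.83² + (-0.69)² + 0.09² + 0.08² + (-0.03)² + 0.34² + 0.17² + 0.05² = 1.3274
Proportion of variance = 1.3274 / 8 = 0.1659.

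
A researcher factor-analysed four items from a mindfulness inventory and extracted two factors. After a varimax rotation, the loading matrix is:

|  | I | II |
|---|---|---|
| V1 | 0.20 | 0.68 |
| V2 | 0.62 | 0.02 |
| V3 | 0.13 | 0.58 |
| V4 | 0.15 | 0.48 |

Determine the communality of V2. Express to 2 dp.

0.38

h² = 0.62² + 0.02² = 0.3844 + 0.0004 = 0.3848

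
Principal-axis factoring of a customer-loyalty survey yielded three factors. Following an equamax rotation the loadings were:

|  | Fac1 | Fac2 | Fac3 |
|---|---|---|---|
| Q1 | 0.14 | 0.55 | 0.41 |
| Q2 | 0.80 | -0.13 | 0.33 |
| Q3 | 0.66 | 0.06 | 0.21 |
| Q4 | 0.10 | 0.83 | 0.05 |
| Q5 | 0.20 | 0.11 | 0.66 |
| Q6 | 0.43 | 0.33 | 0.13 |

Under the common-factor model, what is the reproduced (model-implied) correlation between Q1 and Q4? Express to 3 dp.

0.491

r̂ = Σ λ_i·λ_j across factors = (0.14)(0.10) + (0.55)(0.83) + (0.41)(0.05)
  = +0.0140 +0.4565 +0.0205 = 0.4910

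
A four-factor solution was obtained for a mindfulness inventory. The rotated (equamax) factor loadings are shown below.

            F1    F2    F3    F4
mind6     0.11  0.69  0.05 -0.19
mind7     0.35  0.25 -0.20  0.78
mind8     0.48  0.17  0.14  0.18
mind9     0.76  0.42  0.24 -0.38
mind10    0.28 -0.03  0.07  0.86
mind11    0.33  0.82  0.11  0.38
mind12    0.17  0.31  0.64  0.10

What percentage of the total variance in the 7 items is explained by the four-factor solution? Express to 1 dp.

70.5%

Communalities: 0.5268, 0.8334, 0.3113, 0.9560, 0.8238, 0.9378, 0.5446; Σh² = 4.9337.
Total variance with 7 standardized items is 7, so the solution explains 4.9337/7 = 0.7048 = 70.48%.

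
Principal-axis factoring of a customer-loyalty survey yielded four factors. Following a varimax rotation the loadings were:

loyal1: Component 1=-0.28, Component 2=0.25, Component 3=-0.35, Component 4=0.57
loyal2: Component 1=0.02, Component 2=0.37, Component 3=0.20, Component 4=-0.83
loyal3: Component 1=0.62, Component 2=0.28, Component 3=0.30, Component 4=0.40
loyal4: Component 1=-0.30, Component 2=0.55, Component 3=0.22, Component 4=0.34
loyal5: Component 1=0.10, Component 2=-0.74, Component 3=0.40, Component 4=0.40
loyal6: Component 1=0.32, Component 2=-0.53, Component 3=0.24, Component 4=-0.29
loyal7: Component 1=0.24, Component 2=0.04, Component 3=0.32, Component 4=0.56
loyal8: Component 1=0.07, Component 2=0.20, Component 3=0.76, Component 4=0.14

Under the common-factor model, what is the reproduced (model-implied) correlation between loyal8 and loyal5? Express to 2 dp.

0.22

r̂ = Σ λ_i·λ_j across factors = (0.07)(0.10) + (0.20)(-0.74) + (0.76)(0.40) + (0.14)(0.40)
  = +0.0070 -0.1480 +0.3040 +0.0560 = 0.2190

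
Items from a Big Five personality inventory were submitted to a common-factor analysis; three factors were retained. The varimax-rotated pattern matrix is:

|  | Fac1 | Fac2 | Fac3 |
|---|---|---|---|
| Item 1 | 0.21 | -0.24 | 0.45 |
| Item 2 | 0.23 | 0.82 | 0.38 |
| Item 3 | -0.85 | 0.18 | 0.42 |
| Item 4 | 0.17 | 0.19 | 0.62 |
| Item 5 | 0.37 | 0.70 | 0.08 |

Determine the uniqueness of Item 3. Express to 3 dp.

h² = (-0.85)² + 0.18² + 0.42² = 0.7225 + 0.0324 + 0.1764 = 0.9313
Uniqueness u² = 1 − h² = 1 − 0.9313 = 0.0687

0.069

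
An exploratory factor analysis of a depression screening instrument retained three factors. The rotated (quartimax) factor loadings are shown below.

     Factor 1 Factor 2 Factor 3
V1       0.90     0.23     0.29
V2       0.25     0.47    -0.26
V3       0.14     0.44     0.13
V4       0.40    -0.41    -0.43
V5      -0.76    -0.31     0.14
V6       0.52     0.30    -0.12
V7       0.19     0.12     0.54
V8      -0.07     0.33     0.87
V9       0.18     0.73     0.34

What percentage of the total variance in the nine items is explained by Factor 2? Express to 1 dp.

SS loadings for Factor 2 = 0.23² + 0.47² + 0.44² + (-0.41)² + (-0.31)² + 0.30² + 0.12² + 0.33² + 0.73² = 1.4778
With 9 standardized items, total variance = 9. Proportion = 1.4778/9 = 0.1642 → 16.42%.

16.4%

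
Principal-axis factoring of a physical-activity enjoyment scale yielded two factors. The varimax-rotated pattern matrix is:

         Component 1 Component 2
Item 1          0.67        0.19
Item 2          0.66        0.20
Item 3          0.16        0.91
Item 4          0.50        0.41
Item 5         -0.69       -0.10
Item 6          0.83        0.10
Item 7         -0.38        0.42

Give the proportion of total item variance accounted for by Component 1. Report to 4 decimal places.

SS loadings for Component 1 = 0.67² + 0.66² + 0.16² + 0.50² + (-0.69)² + 0.83² + (-0.38)² = 2.4695
Proportion of variance = 2.4695 / 7 = 0.3528.

0.3528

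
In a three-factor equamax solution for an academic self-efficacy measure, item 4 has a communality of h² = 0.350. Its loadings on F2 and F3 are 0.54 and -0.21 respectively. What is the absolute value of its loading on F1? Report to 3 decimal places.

Under orthogonal rotation h² = Σλ², so λ_F1² = h² − (0.3357) = 0.350 − 0.3357 = 0.0143.
|λ| = √0.0143 = 0.1196.

0.120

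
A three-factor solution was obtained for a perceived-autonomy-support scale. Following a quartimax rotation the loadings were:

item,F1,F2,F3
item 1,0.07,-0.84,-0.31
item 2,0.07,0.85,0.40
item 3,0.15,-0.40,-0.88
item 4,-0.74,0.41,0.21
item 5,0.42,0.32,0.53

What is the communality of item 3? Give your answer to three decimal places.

h² = 0.15² + (-0.40)² + (-0.88)² = 0.0225 + 0.1600 + 0.7744 = 0.9569

0.957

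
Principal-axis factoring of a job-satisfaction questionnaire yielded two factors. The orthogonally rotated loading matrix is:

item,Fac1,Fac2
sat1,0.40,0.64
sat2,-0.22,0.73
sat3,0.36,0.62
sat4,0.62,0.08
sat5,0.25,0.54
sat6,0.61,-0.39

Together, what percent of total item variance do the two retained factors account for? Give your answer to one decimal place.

SS loadings by factor: 1.1570, 1.7770; total = 2.9340.
Total variance with 6 standardized items is 6, so the solution explains 2.9340/6 = 0.4890 = 48.90%.

48.9%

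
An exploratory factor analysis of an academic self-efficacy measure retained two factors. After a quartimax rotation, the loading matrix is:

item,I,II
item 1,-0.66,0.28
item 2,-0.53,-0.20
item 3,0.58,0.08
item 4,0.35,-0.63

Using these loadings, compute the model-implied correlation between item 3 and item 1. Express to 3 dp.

-0.360

r̂ = Σ λ_i·λ_j across factors = (0.58)(-0.66) + (0.08)(0.28)
  = -0.3828 +0.0224 = -0.3604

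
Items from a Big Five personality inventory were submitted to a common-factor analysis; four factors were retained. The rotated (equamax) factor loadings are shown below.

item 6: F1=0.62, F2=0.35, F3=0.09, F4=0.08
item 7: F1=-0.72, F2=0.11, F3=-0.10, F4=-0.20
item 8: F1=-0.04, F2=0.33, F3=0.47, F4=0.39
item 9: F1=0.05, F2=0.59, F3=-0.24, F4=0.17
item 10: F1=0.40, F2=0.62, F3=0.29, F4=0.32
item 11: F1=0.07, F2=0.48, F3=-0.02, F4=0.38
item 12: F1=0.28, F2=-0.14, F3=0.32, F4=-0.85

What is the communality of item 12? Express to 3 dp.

0.923

h² = 0.28² + (-0.14)² + 0.32² + (-0.85)² = 0.0784 + 0.0196 + 0.1024 + 0.7225 = 0.9229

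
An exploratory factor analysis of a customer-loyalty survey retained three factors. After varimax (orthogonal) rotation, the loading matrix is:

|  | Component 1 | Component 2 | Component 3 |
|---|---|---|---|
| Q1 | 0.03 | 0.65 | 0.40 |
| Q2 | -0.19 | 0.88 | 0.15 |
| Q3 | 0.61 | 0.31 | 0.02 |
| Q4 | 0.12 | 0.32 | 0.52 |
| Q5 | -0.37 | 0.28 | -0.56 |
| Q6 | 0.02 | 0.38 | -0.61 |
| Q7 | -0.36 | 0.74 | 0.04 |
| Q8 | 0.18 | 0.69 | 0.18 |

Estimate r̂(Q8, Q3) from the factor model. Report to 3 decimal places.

r̂ = Σ λ_i·λ_j across factors = (0.18)(0.61) + (0.69)(0.31) + (0.18)(0.02)
  = +0.1098 +0.2139 +0.0036 = 0.3273

0.327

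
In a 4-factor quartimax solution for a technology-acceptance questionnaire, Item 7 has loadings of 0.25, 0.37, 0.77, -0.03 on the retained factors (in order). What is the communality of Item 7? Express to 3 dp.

0.793

h² = 0.25² + 0.37² + 0.77² + (-0.03)² = 0.0625 + 0.1369 + 0.5929 + 0.0009 = 0.7932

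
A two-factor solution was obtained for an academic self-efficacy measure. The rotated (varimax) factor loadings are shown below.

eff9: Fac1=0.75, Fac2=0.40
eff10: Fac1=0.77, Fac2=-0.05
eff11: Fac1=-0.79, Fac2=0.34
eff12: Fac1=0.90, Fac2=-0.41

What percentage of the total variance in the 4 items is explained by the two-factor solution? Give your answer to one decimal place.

Communalities: 0.7225, 0.5954, 0.7397, 0.9781; Σh² = 3.0357.
Total variance with 4 standardized items is 4, so the solution explains 3.0357/4 = 0.7589 = 75.89%.

75.9%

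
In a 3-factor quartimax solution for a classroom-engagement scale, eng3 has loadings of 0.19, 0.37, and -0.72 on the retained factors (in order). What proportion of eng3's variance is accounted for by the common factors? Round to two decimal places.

0.69

h² = 0.19² + 0.37² + (-0.72)² = 0.0361 + 0.1369 + 0.5184 = 0.6914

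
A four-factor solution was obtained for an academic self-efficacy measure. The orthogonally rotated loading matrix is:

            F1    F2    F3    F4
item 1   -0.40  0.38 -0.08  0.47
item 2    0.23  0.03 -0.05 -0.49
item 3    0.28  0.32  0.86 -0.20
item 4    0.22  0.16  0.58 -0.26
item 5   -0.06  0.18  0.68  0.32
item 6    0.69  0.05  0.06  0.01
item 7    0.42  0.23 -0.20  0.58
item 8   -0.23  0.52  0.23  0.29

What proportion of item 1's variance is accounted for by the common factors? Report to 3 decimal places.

0.532

h² = (-0.40)² + 0.38² + (-0.08)² + 0.47² = 0.1600 + 0.1444 + 0.0064 + 0.2209 = 0.5317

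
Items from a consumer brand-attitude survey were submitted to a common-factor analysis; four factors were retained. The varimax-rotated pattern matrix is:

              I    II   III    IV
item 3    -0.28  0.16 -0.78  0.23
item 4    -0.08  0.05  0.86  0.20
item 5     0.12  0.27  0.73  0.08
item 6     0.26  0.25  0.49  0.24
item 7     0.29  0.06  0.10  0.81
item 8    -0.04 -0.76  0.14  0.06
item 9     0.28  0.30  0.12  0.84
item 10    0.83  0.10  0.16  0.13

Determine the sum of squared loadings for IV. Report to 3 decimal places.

1.539

SS loadings for IV = 0.23² + 0.20² + 0.08² + 0.24² + 0.81² + 0.06² + 0.84² + 0.13² = 0.0529 + 0.0400 + 0.0064 + 0.0576 + 0.6561 + 0.0036 + 0.7056 + 0.0169 = 1.5391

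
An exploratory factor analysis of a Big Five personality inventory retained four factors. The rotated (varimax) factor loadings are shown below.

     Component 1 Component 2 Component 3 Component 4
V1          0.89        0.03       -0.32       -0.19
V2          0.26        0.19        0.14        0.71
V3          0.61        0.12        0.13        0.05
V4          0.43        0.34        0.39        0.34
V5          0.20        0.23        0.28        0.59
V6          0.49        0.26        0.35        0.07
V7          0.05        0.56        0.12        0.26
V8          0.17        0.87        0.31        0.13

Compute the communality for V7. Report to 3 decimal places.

h² = 0.05² + 0.56² + 0.12² + 0.26² = 0.0025 + 0.3136 + 0.0144 + 0.0676 = 0.3981

0.398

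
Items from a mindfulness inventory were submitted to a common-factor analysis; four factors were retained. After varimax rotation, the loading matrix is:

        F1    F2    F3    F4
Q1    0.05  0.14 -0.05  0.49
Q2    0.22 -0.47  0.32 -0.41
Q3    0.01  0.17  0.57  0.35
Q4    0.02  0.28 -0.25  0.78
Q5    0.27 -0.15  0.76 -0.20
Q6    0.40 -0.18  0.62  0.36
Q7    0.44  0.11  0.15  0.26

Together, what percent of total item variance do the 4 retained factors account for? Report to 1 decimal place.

SS loadings by factor: 0.4779, 0.4148, 1.4768, 1.3763; total = 3.7458.
Total variance with 7 standardized items is 7, so the solution explains 3.7458/7 = 0.5351 = 53.51%.

53.5%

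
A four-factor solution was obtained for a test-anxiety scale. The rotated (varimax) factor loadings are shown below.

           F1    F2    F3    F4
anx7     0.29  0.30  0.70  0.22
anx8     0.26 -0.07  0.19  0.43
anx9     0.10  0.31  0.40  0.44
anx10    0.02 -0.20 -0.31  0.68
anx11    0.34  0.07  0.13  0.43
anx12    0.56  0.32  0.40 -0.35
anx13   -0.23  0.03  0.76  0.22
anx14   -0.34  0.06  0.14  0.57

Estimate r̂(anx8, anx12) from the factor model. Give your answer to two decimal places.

r̂ = Σ λ_i·λ_j across factors = (0.26)(0.56) + (-0.07)(0.32) + (0.19)(0.40) + (0.43)(-0.35)
  = +0.1456 -0.0224 +0.0760 -0.1505 = 0.0487

0.05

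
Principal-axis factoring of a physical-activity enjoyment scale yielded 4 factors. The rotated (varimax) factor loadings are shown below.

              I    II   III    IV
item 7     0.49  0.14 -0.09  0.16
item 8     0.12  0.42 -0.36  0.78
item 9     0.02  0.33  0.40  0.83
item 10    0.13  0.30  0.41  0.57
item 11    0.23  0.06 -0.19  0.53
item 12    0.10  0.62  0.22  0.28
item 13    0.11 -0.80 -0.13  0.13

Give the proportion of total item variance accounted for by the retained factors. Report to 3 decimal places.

Communalities: 0.2934, 0.9288, 0.9582, 0.5999, 0.3735, 0.5212, 0.6859; Σh² = 4.3609.
Total variance with 7 standardized items is 7, so the solution explains 4.3609/7 = 0.6230.

0.623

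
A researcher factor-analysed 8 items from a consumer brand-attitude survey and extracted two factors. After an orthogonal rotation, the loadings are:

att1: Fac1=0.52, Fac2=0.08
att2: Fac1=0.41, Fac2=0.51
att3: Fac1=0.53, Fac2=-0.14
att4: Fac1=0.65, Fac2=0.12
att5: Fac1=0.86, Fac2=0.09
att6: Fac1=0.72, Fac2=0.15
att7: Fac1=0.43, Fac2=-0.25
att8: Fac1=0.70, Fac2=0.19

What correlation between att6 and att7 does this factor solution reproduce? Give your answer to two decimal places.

r̂ = Σ λ_i·λ_j across factors = (0.72)(0.43) + (0.15)(-0.25)
  = +0.3096 -0.0375 = 0.2721

0.27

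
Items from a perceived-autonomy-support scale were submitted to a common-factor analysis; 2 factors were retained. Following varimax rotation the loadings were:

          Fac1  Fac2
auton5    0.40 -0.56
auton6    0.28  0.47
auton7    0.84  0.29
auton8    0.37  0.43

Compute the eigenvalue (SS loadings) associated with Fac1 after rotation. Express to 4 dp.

1.0809

SS loadings for Fac1 = 0.40² + 0.28² + 0.84² + 0.37² = 0.1600 + 0.0784 + 0.7056 + 0.1369 = 1.0809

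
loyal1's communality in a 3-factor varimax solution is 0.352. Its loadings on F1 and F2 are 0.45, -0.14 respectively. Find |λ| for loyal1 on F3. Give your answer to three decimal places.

0.360

Under orthogonal rotation h² = Σλ², so λ_F3² = h² − (0.2221) = 0.352 − 0.2221 = 0.1299.
|λ| = √0.1299 = 0.3604.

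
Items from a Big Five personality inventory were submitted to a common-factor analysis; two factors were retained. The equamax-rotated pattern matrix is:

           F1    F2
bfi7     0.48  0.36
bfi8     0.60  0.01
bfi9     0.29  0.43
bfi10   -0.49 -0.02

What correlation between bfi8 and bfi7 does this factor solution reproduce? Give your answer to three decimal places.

r̂ = Σ λ_i·λ_j across factors = (0.60)(0.48) + (0.01)(0.36)
  = +0.2880 +0.0036 = 0.2916

0.292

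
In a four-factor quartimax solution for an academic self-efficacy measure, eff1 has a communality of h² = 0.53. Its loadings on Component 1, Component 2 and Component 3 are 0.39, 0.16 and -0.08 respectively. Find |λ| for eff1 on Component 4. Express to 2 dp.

Under orthogonal rotation h² = Σλ², so λ_Component 4² = h² − (0.1841) = 0.53 − 0.1841 = 0.3459.
|λ| = √0.3459 = 0.5881.

0.59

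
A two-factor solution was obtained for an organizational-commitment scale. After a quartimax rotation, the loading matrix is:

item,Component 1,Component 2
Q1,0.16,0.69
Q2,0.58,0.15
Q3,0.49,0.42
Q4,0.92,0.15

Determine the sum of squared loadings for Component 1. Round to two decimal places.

SS loadings for Component 1 = 0.16² + 0.58² + 0.49² + 0.92² = 0.0256 + 0.3364 + 0.2401 + 0.8464 = 1.4485

1.45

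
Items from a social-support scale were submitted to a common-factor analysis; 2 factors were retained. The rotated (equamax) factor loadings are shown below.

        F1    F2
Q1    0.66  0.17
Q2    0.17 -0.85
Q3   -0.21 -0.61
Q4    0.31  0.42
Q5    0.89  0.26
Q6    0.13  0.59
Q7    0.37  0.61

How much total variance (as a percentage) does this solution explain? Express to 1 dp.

52.0%

SS loadings by factor: 1.5506, 2.0877; total = 3.6383.
Total variance with 7 standardized items is 7, so the solution explains 3.6383/7 = 0.5198 = 51.98%.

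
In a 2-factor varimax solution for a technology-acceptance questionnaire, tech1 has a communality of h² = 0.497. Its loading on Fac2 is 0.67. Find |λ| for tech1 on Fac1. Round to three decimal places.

0.219

Under orthogonal rotation h² = Σλ², so λ_Fac1² = h² − (0.4489) = 0.497 − 0.4489 = 0.0481.
|λ| = √0.0481 = 0.2193.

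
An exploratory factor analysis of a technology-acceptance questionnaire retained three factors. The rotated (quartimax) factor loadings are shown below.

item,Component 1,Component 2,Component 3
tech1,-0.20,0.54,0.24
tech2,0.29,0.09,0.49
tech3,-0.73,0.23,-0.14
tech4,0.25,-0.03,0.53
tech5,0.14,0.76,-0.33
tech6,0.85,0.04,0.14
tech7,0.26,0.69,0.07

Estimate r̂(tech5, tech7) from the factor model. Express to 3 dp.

0.538

r̂ = Σ λ_i·λ_j across factors = (0.14)(0.26) + (0.76)(0.69) + (-0.33)(0.07)
  = +0.0364 +0.5244 -0.0231 = 0.5377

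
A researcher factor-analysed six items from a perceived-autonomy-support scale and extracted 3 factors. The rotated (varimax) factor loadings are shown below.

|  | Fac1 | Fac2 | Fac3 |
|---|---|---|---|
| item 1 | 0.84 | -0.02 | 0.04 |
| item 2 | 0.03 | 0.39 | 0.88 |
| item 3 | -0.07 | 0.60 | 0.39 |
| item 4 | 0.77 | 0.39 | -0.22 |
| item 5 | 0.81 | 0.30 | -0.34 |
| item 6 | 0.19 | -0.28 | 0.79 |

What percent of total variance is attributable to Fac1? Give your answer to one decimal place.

33.3%

SS loadings for Fac1 = 0.84² + 0.03² + (-0.07)² + 0.77² + 0.81² + 0.19² = 1.9965
With 6 standardized items, total variance = 6. Proportion = 1.9965/6 = 0.3327 → 33.27%.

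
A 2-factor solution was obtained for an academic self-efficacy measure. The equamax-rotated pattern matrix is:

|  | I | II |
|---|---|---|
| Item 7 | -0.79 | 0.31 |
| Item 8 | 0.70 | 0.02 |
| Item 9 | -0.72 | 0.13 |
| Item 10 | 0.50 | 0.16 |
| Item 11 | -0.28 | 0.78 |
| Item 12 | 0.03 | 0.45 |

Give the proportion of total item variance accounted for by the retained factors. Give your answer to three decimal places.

SS loadings by factor: 1.9618, 0.9499; total = 2.9117.
Total variance with 6 standardized items is 6, so the solution explains 2.9117/6 = 0.4853.

0.485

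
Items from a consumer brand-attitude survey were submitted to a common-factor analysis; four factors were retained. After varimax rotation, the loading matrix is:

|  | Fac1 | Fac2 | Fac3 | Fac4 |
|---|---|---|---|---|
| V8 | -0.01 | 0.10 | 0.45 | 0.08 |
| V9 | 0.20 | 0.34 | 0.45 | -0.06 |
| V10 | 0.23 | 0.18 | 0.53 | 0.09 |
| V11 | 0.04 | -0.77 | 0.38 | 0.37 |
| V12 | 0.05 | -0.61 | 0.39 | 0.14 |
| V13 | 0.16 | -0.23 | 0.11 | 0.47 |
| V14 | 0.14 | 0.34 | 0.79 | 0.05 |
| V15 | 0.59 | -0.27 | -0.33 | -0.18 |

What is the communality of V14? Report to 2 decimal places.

h² = 0.14² + 0.34² + 0.79² + 0.05² = 0.0196 + 0.1156 + 0.6241 + 0.0025 = 0.7618

0.76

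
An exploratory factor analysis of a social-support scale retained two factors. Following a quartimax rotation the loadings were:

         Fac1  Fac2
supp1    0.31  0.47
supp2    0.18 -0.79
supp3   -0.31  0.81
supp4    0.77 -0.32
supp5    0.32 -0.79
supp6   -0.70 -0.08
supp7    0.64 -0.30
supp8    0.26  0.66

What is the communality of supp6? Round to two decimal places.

h² = (-0.70)² + (-0.08)² = 0.4900 + 0.0064 = 0.4964

0.50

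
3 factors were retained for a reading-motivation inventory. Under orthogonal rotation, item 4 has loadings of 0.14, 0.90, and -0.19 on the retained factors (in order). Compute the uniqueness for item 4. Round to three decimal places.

h² = 0.14² + 0.90² + (-0.19)² = 0.0196 + 0.8100 + 0.0361 = 0.8657
Uniqueness u² = 1 − h² = 1 − 0.8657 = 0.1343

0.134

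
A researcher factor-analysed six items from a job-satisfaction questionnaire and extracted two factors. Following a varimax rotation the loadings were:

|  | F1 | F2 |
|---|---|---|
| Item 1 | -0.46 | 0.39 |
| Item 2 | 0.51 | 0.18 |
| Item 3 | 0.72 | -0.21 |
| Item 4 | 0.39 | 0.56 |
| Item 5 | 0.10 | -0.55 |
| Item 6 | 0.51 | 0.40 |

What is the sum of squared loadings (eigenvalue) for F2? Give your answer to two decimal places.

SS loadings for F2 = 0.39² + 0.18² + (-0.21)² + 0.56² + (-0.55)² + 0.40² = 0.1521 + 0.0324 + 0.0441 + 0.3136 + 0.3025 + 0.1600 = 1.0047

1.00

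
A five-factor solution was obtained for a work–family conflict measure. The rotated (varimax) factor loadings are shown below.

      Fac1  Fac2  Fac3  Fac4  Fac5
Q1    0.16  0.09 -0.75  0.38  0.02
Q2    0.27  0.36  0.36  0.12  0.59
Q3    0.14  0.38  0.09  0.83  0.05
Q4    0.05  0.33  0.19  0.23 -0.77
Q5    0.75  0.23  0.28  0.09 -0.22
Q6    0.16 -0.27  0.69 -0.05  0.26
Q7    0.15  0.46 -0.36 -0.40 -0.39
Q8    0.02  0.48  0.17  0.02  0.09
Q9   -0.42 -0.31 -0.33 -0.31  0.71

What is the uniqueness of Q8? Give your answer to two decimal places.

0.73

h² = 0.02² + 0.48² + 0.17² + 0.02² + 0.09² = 0.0004 + 0.2304 + 0.0289 + 0.0004 + 0.0081 = 0.2682
Uniqueness u² = 1 − h² = 1 − 0.2682 = 0.7318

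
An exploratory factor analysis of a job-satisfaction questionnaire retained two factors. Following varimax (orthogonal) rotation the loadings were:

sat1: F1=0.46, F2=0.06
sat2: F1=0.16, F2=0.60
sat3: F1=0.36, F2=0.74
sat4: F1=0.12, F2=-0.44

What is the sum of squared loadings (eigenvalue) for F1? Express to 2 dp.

0.38

SS loadings for F1 = 0.46² + 0.16² + 0.36² + 0.12² = 0.2116 + 0.0256 + 0.1296 + 0.0144 = 0.3812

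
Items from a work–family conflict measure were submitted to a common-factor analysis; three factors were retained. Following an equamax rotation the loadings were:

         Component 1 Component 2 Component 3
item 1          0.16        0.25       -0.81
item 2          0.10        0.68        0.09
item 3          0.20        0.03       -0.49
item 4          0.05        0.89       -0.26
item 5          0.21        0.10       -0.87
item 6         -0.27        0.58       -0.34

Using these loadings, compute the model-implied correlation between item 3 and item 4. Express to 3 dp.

0.164

r̂ = Σ λ_i·λ_j across factors = (0.20)(0.05) + (0.03)(0.89) + (-0.49)(-0.26)
  = +0.0100 +0.0267 +0.1274 = 0.1641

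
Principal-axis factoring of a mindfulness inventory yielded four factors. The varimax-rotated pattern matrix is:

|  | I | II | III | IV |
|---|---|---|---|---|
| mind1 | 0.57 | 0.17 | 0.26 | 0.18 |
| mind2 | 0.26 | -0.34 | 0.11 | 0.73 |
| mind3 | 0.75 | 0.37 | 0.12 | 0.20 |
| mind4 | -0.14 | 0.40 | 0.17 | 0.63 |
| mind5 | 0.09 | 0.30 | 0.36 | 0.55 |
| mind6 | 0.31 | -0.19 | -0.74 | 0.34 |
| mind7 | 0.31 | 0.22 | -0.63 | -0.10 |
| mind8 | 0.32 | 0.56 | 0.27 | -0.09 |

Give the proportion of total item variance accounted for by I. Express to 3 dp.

SS loadings for I = 0.57² + 0.26² + 0.75² + (-0.14)² + 0.09² + 0.31² + 0.31² + 0.32² = 1.2773
Proportion of variance = 1.2773 / 8 = 0.1597.

0.160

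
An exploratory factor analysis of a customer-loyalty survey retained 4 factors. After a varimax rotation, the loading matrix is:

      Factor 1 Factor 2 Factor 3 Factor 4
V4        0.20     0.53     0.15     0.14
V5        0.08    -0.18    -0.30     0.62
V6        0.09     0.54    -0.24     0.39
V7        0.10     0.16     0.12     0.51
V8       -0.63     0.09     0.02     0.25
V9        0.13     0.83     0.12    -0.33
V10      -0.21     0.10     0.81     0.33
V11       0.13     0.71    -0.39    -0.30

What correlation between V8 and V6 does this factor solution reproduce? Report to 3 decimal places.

r̂ = Σ λ_i·λ_j across factors = (-0.63)(0.09) + (0.09)(0.54) + (0.02)(-0.24) + (0.25)(0.39)
  = -0.0567 +0.0486 -0.0048 +0.0975 = 0.0846

0.085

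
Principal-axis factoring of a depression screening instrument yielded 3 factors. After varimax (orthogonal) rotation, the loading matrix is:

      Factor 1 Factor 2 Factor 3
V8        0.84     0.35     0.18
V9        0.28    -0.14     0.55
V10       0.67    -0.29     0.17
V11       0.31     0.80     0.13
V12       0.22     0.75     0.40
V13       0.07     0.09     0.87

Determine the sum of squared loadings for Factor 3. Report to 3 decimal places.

SS loadings for Factor 3 = 0.18² + 0.55² + 0.17² + 0.13² + 0.40² + 0.87² = 0.0324 + 0.3025 + 0.0289 + 0.0169 + 0.1600 + 0.7569 = 1.2976

1.298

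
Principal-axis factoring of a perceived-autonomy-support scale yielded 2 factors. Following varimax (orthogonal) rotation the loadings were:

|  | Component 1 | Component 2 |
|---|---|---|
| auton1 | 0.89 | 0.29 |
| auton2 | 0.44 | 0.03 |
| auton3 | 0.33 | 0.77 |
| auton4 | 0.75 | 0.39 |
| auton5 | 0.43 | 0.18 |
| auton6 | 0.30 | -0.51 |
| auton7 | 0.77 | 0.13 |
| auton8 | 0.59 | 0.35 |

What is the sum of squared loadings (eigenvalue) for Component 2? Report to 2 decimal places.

1.26

SS loadings for Component 2 = 0.29² + 0.03² + 0.77² + 0.39² + 0.18² + (-0.51)² + 0.13² + 0.35² = 0.0841 + 0.0009 + 0.5929 + 0.1521 + 0.0324 + 0.2601 + 0.0169 + 0.1225 = 1.2619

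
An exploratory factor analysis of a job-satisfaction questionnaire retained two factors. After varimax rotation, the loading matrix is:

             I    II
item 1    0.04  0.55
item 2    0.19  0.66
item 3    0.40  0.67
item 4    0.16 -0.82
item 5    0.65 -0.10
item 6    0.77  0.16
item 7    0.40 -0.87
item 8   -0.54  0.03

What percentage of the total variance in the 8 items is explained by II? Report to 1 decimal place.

33.2%

SS loadings for II = 0.55² + 0.66² + 0.67² + (-0.82)² + (-0.10)² + 0.16² + (-0.87)² + 0.03² = 2.6528
With 8 standardized items, total variance = 8. Proportion = 2.6528/8 = 0.3316 → 33.16%.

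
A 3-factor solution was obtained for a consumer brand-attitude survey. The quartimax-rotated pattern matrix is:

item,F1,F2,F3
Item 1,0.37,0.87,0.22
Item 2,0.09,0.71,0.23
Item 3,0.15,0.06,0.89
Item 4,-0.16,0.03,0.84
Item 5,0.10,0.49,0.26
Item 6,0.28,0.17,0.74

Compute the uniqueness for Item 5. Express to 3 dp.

h² = 0.10² + 0.49² + 0.26² = 0.0100 + 0.2401 + 0.0676 = 0.3177
Uniqueness u² = 1 − h² = 1 − 0.3177 = 0.6823

0.682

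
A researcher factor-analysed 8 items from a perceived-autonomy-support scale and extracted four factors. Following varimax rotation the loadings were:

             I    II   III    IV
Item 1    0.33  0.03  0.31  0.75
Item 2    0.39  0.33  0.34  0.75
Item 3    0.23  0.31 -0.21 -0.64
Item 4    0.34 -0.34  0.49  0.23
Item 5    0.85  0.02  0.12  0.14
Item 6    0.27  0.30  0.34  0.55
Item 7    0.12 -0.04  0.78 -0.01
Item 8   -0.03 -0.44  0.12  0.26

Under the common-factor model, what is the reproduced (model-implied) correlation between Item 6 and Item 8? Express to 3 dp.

r̂ = Σ λ_i·λ_j across factors = (0.27)(-0.03) + (0.30)(-0.44) + (0.34)(0.12) + (0.55)(0.26)
  = -0.0081 -0.1320 +0.0408 +0.1430 = 0.0437

0.044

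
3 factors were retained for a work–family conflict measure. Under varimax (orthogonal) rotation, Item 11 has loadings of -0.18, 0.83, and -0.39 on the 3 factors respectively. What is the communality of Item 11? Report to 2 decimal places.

h² = (-0.18)² + 0.83² + (-0.39)² = 0.0324 + 0.6889 + 0.1521 = 0.8734

0.87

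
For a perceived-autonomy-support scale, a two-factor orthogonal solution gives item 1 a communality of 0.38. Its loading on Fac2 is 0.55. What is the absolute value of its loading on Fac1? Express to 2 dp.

Under orthogonal rotation h² = Σλ², so λ_Fac1² = h² − (0.3025) = 0.38 − 0.3025 = 0.0775.
|λ| = √0.0775 = 0.2784.

0.28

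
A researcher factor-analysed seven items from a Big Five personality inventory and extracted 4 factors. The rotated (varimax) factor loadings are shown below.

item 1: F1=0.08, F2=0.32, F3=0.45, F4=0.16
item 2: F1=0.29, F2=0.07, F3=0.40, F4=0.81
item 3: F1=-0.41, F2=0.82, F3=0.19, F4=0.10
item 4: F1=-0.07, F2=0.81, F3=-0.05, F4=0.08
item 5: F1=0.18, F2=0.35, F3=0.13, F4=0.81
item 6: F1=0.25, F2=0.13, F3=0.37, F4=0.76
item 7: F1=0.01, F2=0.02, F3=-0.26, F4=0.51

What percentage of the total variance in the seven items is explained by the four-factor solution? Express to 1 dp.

67.8%

Communalities: 0.3369, 0.9051, 0.8866, 0.6699, 0.8279, 0.7939, 0.3282; Σh² = 4.7485.
Total variance with 7 standardized items is 7, so the solution explains 4.7485/7 = 0.6784 = 67.84%.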